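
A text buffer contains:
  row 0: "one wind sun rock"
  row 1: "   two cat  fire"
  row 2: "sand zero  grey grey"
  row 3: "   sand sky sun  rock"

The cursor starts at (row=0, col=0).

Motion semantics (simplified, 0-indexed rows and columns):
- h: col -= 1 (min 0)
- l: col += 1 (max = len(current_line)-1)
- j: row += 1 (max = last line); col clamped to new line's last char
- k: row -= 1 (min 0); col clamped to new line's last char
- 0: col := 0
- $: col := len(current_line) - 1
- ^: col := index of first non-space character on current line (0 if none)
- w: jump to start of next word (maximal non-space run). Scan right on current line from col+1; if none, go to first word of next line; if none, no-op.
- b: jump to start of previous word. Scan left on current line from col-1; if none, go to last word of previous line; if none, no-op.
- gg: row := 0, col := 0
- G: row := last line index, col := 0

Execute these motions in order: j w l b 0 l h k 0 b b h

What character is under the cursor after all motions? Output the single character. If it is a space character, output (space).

Answer: o

Derivation:
After 1 (j): row=1 col=0 char='_'
After 2 (w): row=1 col=3 char='t'
After 3 (l): row=1 col=4 char='w'
After 4 (b): row=1 col=3 char='t'
After 5 (0): row=1 col=0 char='_'
After 6 (l): row=1 col=1 char='_'
After 7 (h): row=1 col=0 char='_'
After 8 (k): row=0 col=0 char='o'
After 9 (0): row=0 col=0 char='o'
After 10 (b): row=0 col=0 char='o'
After 11 (b): row=0 col=0 char='o'
After 12 (h): row=0 col=0 char='o'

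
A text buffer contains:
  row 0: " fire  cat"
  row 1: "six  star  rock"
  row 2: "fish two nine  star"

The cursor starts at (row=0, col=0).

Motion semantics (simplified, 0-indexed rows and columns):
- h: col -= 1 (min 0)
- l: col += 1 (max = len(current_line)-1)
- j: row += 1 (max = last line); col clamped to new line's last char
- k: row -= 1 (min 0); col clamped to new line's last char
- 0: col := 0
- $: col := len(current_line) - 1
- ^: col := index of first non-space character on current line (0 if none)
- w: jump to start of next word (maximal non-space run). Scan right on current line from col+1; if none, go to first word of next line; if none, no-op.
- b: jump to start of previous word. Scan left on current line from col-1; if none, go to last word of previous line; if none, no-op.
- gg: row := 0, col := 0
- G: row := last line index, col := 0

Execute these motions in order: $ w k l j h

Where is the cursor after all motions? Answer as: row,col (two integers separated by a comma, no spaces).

Answer: 1,0

Derivation:
After 1 ($): row=0 col=9 char='t'
After 2 (w): row=1 col=0 char='s'
After 3 (k): row=0 col=0 char='_'
After 4 (l): row=0 col=1 char='f'
After 5 (j): row=1 col=1 char='i'
After 6 (h): row=1 col=0 char='s'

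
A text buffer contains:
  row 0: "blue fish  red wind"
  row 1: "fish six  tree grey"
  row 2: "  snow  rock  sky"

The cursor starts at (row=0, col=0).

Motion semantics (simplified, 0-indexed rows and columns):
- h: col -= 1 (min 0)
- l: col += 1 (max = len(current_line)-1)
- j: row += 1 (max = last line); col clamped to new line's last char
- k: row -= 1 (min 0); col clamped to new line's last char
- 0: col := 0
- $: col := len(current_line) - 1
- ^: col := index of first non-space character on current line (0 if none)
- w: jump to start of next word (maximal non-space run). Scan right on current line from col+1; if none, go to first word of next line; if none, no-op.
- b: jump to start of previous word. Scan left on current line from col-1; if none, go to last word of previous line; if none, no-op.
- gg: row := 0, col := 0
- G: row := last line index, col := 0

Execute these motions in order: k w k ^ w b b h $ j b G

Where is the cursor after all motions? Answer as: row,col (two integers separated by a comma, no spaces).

Answer: 2,0

Derivation:
After 1 (k): row=0 col=0 char='b'
After 2 (w): row=0 col=5 char='f'
After 3 (k): row=0 col=5 char='f'
After 4 (^): row=0 col=0 char='b'
After 5 (w): row=0 col=5 char='f'
After 6 (b): row=0 col=0 char='b'
After 7 (b): row=0 col=0 char='b'
After 8 (h): row=0 col=0 char='b'
After 9 ($): row=0 col=18 char='d'
After 10 (j): row=1 col=18 char='y'
After 11 (b): row=1 col=15 char='g'
After 12 (G): row=2 col=0 char='_'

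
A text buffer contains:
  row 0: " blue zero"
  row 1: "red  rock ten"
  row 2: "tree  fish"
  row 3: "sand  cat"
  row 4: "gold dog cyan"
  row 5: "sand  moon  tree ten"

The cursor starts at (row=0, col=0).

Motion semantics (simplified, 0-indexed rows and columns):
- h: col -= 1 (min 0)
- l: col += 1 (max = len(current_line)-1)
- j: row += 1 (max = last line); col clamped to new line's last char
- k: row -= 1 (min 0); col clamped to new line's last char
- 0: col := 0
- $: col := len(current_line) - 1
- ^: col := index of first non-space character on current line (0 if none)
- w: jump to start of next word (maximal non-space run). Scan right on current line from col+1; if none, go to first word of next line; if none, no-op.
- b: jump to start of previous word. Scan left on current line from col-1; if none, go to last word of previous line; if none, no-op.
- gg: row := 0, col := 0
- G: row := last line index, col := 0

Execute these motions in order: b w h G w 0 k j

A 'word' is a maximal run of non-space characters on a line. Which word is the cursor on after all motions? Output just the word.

After 1 (b): row=0 col=0 char='_'
After 2 (w): row=0 col=1 char='b'
After 3 (h): row=0 col=0 char='_'
After 4 (G): row=5 col=0 char='s'
After 5 (w): row=5 col=6 char='m'
After 6 (0): row=5 col=0 char='s'
After 7 (k): row=4 col=0 char='g'
After 8 (j): row=5 col=0 char='s'

Answer: sand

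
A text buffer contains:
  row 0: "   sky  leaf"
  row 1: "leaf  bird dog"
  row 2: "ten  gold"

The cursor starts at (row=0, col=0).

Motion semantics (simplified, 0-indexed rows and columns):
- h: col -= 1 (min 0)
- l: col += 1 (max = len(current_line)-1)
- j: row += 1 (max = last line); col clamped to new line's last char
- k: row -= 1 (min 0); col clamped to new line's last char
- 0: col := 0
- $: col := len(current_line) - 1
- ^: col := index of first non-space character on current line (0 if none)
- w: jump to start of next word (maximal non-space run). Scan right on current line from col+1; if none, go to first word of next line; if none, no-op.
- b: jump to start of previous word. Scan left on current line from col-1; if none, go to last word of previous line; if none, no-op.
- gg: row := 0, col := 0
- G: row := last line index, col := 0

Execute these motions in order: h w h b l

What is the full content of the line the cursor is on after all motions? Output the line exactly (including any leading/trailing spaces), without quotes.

Answer:    sky  leaf

Derivation:
After 1 (h): row=0 col=0 char='_'
After 2 (w): row=0 col=3 char='s'
After 3 (h): row=0 col=2 char='_'
After 4 (b): row=0 col=2 char='_'
After 5 (l): row=0 col=3 char='s'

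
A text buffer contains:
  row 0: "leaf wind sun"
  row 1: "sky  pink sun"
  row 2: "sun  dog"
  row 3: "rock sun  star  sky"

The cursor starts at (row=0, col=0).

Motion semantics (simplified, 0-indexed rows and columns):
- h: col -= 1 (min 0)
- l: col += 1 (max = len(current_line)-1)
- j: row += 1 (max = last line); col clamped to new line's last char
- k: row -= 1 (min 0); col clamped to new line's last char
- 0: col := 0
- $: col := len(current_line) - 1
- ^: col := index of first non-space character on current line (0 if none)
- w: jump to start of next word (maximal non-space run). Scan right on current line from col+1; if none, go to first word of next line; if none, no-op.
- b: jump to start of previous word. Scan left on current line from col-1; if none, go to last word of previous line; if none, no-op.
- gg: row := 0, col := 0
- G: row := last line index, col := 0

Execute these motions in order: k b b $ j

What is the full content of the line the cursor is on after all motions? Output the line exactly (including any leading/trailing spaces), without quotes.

After 1 (k): row=0 col=0 char='l'
After 2 (b): row=0 col=0 char='l'
After 3 (b): row=0 col=0 char='l'
After 4 ($): row=0 col=12 char='n'
After 5 (j): row=1 col=12 char='n'

Answer: sky  pink sun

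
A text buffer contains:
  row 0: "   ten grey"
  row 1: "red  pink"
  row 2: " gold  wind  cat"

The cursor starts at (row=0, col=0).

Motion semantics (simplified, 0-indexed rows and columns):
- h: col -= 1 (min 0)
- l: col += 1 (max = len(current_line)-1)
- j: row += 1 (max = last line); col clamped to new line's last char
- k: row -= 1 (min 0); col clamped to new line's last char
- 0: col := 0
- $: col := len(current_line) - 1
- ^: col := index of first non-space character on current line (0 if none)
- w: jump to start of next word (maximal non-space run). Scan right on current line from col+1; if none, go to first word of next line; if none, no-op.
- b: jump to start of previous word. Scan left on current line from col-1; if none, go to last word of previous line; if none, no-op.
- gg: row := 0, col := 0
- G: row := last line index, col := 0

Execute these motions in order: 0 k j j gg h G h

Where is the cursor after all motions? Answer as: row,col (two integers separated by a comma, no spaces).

Answer: 2,0

Derivation:
After 1 (0): row=0 col=0 char='_'
After 2 (k): row=0 col=0 char='_'
After 3 (j): row=1 col=0 char='r'
After 4 (j): row=2 col=0 char='_'
After 5 (gg): row=0 col=0 char='_'
After 6 (h): row=0 col=0 char='_'
After 7 (G): row=2 col=0 char='_'
After 8 (h): row=2 col=0 char='_'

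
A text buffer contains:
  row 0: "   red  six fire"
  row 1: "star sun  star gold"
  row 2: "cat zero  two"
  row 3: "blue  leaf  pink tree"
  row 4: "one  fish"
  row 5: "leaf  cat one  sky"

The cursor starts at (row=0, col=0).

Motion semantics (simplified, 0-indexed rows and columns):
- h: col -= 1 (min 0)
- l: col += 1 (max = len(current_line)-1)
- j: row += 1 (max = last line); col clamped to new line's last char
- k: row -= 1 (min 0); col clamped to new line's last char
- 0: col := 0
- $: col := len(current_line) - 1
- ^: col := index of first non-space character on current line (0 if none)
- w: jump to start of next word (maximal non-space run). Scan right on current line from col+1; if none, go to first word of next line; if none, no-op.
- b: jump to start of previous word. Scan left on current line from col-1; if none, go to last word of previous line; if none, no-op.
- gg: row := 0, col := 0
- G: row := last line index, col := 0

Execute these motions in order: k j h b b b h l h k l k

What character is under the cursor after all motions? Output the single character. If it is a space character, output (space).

Answer: r

Derivation:
After 1 (k): row=0 col=0 char='_'
After 2 (j): row=1 col=0 char='s'
After 3 (h): row=1 col=0 char='s'
After 4 (b): row=0 col=12 char='f'
After 5 (b): row=0 col=8 char='s'
After 6 (b): row=0 col=3 char='r'
After 7 (h): row=0 col=2 char='_'
After 8 (l): row=0 col=3 char='r'
After 9 (h): row=0 col=2 char='_'
After 10 (k): row=0 col=2 char='_'
After 11 (l): row=0 col=3 char='r'
After 12 (k): row=0 col=3 char='r'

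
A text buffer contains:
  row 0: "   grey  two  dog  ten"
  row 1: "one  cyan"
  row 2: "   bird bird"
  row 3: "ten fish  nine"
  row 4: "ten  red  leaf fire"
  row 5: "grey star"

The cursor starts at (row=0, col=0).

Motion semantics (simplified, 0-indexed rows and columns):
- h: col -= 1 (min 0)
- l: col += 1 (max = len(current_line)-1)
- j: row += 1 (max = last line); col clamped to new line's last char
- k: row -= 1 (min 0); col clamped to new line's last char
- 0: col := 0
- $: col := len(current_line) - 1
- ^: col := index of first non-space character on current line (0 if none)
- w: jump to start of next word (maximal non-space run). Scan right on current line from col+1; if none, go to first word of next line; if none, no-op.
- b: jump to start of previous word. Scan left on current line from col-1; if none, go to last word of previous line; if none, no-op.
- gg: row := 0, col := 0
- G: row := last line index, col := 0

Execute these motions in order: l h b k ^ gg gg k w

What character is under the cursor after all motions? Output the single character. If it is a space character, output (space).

After 1 (l): row=0 col=1 char='_'
After 2 (h): row=0 col=0 char='_'
After 3 (b): row=0 col=0 char='_'
After 4 (k): row=0 col=0 char='_'
After 5 (^): row=0 col=3 char='g'
After 6 (gg): row=0 col=0 char='_'
After 7 (gg): row=0 col=0 char='_'
After 8 (k): row=0 col=0 char='_'
After 9 (w): row=0 col=3 char='g'

Answer: g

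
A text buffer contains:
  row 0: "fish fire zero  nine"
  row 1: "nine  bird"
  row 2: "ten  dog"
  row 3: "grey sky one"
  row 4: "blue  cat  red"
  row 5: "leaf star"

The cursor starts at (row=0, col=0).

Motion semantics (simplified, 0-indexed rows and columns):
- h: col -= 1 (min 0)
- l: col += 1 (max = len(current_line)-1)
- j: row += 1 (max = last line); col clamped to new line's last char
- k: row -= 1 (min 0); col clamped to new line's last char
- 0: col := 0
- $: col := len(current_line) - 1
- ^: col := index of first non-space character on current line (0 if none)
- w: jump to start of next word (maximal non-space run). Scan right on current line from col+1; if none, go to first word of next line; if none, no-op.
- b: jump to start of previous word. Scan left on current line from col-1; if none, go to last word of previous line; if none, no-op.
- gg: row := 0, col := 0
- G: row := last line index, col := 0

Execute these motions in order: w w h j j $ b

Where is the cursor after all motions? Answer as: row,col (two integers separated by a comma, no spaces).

After 1 (w): row=0 col=5 char='f'
After 2 (w): row=0 col=10 char='z'
After 3 (h): row=0 col=9 char='_'
After 4 (j): row=1 col=9 char='d'
After 5 (j): row=2 col=7 char='g'
After 6 ($): row=2 col=7 char='g'
After 7 (b): row=2 col=5 char='d'

Answer: 2,5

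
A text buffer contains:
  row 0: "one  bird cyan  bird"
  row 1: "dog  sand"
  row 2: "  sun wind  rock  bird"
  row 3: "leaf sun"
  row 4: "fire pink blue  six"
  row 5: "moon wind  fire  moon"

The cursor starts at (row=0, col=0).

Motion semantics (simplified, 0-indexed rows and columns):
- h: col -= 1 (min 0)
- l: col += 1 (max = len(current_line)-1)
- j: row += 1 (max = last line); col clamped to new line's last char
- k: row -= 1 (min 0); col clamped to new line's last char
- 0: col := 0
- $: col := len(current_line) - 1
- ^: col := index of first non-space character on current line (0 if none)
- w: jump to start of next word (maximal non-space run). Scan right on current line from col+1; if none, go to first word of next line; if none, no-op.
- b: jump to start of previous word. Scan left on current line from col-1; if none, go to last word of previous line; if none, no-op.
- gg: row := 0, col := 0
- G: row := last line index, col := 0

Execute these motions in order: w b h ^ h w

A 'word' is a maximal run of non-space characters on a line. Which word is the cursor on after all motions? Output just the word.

After 1 (w): row=0 col=5 char='b'
After 2 (b): row=0 col=0 char='o'
After 3 (h): row=0 col=0 char='o'
After 4 (^): row=0 col=0 char='o'
After 5 (h): row=0 col=0 char='o'
After 6 (w): row=0 col=5 char='b'

Answer: bird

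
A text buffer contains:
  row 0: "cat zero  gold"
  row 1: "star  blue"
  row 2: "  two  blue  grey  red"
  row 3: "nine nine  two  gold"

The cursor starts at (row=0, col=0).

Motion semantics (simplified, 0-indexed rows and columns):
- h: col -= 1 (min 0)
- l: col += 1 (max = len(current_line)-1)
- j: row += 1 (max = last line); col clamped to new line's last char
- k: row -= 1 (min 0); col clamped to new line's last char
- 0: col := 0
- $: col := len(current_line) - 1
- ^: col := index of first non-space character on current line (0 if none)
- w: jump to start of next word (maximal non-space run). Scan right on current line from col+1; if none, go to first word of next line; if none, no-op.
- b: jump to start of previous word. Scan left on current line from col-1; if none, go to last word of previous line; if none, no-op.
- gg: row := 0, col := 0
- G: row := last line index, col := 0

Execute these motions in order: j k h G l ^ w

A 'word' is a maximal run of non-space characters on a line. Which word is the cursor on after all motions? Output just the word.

Answer: nine

Derivation:
After 1 (j): row=1 col=0 char='s'
After 2 (k): row=0 col=0 char='c'
After 3 (h): row=0 col=0 char='c'
After 4 (G): row=3 col=0 char='n'
After 5 (l): row=3 col=1 char='i'
After 6 (^): row=3 col=0 char='n'
After 7 (w): row=3 col=5 char='n'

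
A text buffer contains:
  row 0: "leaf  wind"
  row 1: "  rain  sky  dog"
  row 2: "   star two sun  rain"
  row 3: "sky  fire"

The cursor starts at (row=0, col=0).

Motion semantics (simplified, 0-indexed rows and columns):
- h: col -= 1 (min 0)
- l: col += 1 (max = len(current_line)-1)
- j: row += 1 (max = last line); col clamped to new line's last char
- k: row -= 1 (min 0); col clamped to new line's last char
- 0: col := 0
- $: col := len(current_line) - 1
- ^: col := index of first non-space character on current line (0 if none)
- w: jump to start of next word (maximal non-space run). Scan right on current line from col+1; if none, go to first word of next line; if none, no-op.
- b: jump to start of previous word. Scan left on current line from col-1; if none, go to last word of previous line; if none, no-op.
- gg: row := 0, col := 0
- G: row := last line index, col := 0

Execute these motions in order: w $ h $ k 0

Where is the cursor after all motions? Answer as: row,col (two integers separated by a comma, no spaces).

Answer: 0,0

Derivation:
After 1 (w): row=0 col=6 char='w'
After 2 ($): row=0 col=9 char='d'
After 3 (h): row=0 col=8 char='n'
After 4 ($): row=0 col=9 char='d'
After 5 (k): row=0 col=9 char='d'
After 6 (0): row=0 col=0 char='l'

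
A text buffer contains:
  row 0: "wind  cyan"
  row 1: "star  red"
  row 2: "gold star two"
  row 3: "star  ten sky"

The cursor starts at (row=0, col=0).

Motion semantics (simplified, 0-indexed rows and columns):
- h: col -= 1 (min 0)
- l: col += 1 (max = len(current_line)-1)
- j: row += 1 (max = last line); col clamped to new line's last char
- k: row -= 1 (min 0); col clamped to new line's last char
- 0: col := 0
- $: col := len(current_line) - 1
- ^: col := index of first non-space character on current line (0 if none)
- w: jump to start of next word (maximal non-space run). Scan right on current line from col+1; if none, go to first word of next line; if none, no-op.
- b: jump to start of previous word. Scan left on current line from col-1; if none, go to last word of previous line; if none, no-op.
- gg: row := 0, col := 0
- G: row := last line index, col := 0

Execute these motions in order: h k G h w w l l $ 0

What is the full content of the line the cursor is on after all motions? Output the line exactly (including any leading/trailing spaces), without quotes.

After 1 (h): row=0 col=0 char='w'
After 2 (k): row=0 col=0 char='w'
After 3 (G): row=3 col=0 char='s'
After 4 (h): row=3 col=0 char='s'
After 5 (w): row=3 col=6 char='t'
After 6 (w): row=3 col=10 char='s'
After 7 (l): row=3 col=11 char='k'
After 8 (l): row=3 col=12 char='y'
After 9 ($): row=3 col=12 char='y'
After 10 (0): row=3 col=0 char='s'

Answer: star  ten sky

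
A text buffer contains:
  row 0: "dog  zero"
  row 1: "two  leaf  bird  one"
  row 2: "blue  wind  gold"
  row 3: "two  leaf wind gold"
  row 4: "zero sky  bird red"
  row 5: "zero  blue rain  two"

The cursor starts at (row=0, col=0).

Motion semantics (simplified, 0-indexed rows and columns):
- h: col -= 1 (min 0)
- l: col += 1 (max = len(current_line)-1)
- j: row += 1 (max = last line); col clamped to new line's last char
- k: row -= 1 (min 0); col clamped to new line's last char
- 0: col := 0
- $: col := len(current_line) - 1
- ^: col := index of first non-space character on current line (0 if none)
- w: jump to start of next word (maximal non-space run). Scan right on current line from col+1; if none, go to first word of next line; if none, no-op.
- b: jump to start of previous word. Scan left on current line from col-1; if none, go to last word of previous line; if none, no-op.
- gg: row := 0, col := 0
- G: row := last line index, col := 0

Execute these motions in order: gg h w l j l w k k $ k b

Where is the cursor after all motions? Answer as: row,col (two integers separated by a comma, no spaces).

After 1 (gg): row=0 col=0 char='d'
After 2 (h): row=0 col=0 char='d'
After 3 (w): row=0 col=5 char='z'
After 4 (l): row=0 col=6 char='e'
After 5 (j): row=1 col=6 char='e'
After 6 (l): row=1 col=7 char='a'
After 7 (w): row=1 col=11 char='b'
After 8 (k): row=0 col=8 char='o'
After 9 (k): row=0 col=8 char='o'
After 10 ($): row=0 col=8 char='o'
After 11 (k): row=0 col=8 char='o'
After 12 (b): row=0 col=5 char='z'

Answer: 0,5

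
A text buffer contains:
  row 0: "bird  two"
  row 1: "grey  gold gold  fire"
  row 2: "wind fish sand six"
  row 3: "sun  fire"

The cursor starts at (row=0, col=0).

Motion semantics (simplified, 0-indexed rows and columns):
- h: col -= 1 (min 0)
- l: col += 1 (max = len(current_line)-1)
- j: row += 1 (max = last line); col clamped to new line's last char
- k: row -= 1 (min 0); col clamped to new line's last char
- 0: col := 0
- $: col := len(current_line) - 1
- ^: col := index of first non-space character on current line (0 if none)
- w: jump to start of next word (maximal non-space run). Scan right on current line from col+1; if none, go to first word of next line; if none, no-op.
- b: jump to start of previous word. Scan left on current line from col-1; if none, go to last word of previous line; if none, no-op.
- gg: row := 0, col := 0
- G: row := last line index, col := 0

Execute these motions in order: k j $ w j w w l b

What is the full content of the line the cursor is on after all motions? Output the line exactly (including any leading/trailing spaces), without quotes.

Answer: sun  fire

Derivation:
After 1 (k): row=0 col=0 char='b'
After 2 (j): row=1 col=0 char='g'
After 3 ($): row=1 col=20 char='e'
After 4 (w): row=2 col=0 char='w'
After 5 (j): row=3 col=0 char='s'
After 6 (w): row=3 col=5 char='f'
After 7 (w): row=3 col=5 char='f'
After 8 (l): row=3 col=6 char='i'
After 9 (b): row=3 col=5 char='f'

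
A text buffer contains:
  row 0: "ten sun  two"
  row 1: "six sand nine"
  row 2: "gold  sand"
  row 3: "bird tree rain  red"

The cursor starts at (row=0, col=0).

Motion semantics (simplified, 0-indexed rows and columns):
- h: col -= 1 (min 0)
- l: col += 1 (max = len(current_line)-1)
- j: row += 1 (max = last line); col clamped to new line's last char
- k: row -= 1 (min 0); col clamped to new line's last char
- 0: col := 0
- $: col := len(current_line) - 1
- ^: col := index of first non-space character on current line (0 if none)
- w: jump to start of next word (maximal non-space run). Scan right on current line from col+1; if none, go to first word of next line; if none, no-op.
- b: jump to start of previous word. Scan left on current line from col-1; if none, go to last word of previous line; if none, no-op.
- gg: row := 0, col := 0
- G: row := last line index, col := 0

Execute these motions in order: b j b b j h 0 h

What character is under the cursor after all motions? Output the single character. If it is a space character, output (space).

After 1 (b): row=0 col=0 char='t'
After 2 (j): row=1 col=0 char='s'
After 3 (b): row=0 col=9 char='t'
After 4 (b): row=0 col=4 char='s'
After 5 (j): row=1 col=4 char='s'
After 6 (h): row=1 col=3 char='_'
After 7 (0): row=1 col=0 char='s'
After 8 (h): row=1 col=0 char='s'

Answer: s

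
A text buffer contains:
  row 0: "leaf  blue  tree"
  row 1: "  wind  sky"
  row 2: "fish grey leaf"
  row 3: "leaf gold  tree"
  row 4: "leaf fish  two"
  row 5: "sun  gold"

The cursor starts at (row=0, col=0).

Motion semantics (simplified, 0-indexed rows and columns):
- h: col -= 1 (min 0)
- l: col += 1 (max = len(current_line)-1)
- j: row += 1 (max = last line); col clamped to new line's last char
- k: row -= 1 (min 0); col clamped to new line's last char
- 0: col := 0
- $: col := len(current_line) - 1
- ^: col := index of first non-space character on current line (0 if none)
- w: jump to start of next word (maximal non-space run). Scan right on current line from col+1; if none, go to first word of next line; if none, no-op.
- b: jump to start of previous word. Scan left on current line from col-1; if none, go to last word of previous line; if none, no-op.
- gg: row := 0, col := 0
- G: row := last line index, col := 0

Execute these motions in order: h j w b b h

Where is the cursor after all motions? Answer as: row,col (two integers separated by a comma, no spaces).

Answer: 0,5

Derivation:
After 1 (h): row=0 col=0 char='l'
After 2 (j): row=1 col=0 char='_'
After 3 (w): row=1 col=2 char='w'
After 4 (b): row=0 col=12 char='t'
After 5 (b): row=0 col=6 char='b'
After 6 (h): row=0 col=5 char='_'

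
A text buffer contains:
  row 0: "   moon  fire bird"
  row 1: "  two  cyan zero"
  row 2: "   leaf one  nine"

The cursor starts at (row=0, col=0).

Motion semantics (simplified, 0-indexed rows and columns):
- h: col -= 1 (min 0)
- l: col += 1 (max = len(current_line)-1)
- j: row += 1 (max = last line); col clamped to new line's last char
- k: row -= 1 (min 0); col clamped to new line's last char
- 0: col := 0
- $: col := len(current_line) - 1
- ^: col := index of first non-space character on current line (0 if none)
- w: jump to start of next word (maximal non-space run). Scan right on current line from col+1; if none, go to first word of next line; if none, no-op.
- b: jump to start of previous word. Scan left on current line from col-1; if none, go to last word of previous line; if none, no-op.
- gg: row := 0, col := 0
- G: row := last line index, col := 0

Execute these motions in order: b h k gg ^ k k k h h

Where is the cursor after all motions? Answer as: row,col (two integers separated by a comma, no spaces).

After 1 (b): row=0 col=0 char='_'
After 2 (h): row=0 col=0 char='_'
After 3 (k): row=0 col=0 char='_'
After 4 (gg): row=0 col=0 char='_'
After 5 (^): row=0 col=3 char='m'
After 6 (k): row=0 col=3 char='m'
After 7 (k): row=0 col=3 char='m'
After 8 (k): row=0 col=3 char='m'
After 9 (h): row=0 col=2 char='_'
After 10 (h): row=0 col=1 char='_'

Answer: 0,1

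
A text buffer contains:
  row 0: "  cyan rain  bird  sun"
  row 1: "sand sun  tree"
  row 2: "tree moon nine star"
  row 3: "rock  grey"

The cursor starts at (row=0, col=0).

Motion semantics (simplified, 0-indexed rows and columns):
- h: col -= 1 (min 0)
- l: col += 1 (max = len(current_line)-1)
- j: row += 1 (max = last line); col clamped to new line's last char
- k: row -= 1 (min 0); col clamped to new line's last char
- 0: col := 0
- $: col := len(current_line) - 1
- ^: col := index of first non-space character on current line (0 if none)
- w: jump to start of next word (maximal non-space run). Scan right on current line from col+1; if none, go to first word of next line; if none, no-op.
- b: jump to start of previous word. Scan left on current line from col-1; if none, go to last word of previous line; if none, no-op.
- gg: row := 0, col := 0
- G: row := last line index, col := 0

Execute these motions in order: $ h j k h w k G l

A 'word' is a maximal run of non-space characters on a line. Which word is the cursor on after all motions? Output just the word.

Answer: rock

Derivation:
After 1 ($): row=0 col=21 char='n'
After 2 (h): row=0 col=20 char='u'
After 3 (j): row=1 col=13 char='e'
After 4 (k): row=0 col=13 char='b'
After 5 (h): row=0 col=12 char='_'
After 6 (w): row=0 col=13 char='b'
After 7 (k): row=0 col=13 char='b'
After 8 (G): row=3 col=0 char='r'
After 9 (l): row=3 col=1 char='o'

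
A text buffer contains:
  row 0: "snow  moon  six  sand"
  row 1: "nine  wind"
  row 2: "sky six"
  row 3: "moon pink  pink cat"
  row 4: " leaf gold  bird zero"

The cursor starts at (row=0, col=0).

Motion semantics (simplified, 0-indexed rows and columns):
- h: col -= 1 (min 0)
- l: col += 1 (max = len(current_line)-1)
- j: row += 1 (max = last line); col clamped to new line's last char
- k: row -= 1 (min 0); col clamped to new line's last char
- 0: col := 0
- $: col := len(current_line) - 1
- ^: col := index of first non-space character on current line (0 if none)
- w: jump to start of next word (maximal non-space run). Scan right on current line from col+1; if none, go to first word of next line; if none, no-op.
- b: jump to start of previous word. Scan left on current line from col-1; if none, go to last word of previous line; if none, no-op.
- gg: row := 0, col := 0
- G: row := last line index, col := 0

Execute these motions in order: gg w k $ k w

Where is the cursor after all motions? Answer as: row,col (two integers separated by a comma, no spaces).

Answer: 1,0

Derivation:
After 1 (gg): row=0 col=0 char='s'
After 2 (w): row=0 col=6 char='m'
After 3 (k): row=0 col=6 char='m'
After 4 ($): row=0 col=20 char='d'
After 5 (k): row=0 col=20 char='d'
After 6 (w): row=1 col=0 char='n'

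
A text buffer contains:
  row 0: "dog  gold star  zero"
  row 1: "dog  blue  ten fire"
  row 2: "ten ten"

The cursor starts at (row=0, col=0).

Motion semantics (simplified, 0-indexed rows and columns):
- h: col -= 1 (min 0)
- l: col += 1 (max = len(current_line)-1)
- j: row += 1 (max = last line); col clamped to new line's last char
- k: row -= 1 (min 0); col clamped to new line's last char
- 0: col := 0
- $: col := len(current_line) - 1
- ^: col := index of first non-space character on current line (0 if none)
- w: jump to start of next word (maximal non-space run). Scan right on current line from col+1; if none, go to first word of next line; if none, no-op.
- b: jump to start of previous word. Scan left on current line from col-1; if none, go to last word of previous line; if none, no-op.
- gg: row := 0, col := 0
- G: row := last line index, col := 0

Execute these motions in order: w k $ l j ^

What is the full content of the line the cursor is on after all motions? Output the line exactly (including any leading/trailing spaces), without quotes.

Answer: dog  blue  ten fire

Derivation:
After 1 (w): row=0 col=5 char='g'
After 2 (k): row=0 col=5 char='g'
After 3 ($): row=0 col=19 char='o'
After 4 (l): row=0 col=19 char='o'
After 5 (j): row=1 col=18 char='e'
After 6 (^): row=1 col=0 char='d'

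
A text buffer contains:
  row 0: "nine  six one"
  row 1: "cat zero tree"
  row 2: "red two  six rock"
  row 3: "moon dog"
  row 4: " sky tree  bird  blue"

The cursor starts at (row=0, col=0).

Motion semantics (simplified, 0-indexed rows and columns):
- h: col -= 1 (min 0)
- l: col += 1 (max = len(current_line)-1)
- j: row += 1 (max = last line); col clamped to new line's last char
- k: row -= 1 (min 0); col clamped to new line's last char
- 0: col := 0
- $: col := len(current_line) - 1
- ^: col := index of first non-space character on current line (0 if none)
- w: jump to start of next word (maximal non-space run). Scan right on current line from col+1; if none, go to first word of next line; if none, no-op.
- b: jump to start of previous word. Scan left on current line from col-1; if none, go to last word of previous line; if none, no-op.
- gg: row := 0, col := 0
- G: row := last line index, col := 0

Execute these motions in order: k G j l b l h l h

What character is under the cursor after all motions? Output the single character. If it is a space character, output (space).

Answer: d

Derivation:
After 1 (k): row=0 col=0 char='n'
After 2 (G): row=4 col=0 char='_'
After 3 (j): row=4 col=0 char='_'
After 4 (l): row=4 col=1 char='s'
After 5 (b): row=3 col=5 char='d'
After 6 (l): row=3 col=6 char='o'
After 7 (h): row=3 col=5 char='d'
After 8 (l): row=3 col=6 char='o'
After 9 (h): row=3 col=5 char='d'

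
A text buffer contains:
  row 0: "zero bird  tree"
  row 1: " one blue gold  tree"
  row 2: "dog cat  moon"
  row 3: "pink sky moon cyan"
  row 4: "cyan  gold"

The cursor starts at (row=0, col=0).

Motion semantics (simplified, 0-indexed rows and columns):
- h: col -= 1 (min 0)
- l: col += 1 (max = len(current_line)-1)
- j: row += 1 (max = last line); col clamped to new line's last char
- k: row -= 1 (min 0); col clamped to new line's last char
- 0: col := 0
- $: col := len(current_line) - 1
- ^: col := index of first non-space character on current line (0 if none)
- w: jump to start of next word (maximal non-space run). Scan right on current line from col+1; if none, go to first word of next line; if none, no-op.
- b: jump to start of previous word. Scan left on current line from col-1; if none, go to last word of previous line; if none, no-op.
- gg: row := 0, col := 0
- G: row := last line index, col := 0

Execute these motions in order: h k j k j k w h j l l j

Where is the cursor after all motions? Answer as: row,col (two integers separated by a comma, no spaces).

Answer: 2,6

Derivation:
After 1 (h): row=0 col=0 char='z'
After 2 (k): row=0 col=0 char='z'
After 3 (j): row=1 col=0 char='_'
After 4 (k): row=0 col=0 char='z'
After 5 (j): row=1 col=0 char='_'
After 6 (k): row=0 col=0 char='z'
After 7 (w): row=0 col=5 char='b'
After 8 (h): row=0 col=4 char='_'
After 9 (j): row=1 col=4 char='_'
After 10 (l): row=1 col=5 char='b'
After 11 (l): row=1 col=6 char='l'
After 12 (j): row=2 col=6 char='t'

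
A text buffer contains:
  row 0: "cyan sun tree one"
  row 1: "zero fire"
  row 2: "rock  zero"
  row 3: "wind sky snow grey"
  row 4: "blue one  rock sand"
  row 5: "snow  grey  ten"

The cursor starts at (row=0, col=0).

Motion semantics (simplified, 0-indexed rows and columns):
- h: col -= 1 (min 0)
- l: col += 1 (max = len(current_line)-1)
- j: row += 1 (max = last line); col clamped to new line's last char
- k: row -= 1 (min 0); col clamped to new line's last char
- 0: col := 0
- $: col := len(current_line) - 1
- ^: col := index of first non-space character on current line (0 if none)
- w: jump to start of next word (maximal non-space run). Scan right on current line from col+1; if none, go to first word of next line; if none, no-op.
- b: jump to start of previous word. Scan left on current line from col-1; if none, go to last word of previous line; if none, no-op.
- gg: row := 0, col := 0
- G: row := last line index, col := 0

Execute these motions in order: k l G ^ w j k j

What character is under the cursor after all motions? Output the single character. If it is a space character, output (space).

Answer: g

Derivation:
After 1 (k): row=0 col=0 char='c'
After 2 (l): row=0 col=1 char='y'
After 3 (G): row=5 col=0 char='s'
After 4 (^): row=5 col=0 char='s'
After 5 (w): row=5 col=6 char='g'
After 6 (j): row=5 col=6 char='g'
After 7 (k): row=4 col=6 char='n'
After 8 (j): row=5 col=6 char='g'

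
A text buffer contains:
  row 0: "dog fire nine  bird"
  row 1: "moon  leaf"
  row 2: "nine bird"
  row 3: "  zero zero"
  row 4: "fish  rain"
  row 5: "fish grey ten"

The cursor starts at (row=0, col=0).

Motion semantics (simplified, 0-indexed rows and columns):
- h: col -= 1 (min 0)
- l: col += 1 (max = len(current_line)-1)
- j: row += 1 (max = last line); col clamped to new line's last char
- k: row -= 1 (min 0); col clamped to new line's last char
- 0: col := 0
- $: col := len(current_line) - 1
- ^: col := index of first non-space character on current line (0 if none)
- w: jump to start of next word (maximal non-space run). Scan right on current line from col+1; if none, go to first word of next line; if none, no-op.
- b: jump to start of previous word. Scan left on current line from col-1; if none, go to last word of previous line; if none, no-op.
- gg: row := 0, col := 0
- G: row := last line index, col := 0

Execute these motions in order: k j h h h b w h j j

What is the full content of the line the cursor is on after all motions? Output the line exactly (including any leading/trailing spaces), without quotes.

After 1 (k): row=0 col=0 char='d'
After 2 (j): row=1 col=0 char='m'
After 3 (h): row=1 col=0 char='m'
After 4 (h): row=1 col=0 char='m'
After 5 (h): row=1 col=0 char='m'
After 6 (b): row=0 col=15 char='b'
After 7 (w): row=1 col=0 char='m'
After 8 (h): row=1 col=0 char='m'
After 9 (j): row=2 col=0 char='n'
After 10 (j): row=3 col=0 char='_'

Answer:   zero zero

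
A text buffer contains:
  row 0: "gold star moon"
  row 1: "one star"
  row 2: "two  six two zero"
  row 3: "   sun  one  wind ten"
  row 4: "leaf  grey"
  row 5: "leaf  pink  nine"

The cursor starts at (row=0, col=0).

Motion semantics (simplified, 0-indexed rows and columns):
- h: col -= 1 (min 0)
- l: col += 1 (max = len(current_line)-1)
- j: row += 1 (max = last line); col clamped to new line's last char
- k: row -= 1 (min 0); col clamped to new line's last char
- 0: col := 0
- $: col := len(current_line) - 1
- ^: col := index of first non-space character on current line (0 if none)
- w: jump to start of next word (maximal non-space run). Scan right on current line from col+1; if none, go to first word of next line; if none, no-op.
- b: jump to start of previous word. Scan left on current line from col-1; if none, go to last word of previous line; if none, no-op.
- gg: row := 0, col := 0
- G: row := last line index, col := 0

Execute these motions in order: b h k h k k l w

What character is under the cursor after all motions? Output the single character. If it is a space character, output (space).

Answer: s

Derivation:
After 1 (b): row=0 col=0 char='g'
After 2 (h): row=0 col=0 char='g'
After 3 (k): row=0 col=0 char='g'
After 4 (h): row=0 col=0 char='g'
After 5 (k): row=0 col=0 char='g'
After 6 (k): row=0 col=0 char='g'
After 7 (l): row=0 col=1 char='o'
After 8 (w): row=0 col=5 char='s'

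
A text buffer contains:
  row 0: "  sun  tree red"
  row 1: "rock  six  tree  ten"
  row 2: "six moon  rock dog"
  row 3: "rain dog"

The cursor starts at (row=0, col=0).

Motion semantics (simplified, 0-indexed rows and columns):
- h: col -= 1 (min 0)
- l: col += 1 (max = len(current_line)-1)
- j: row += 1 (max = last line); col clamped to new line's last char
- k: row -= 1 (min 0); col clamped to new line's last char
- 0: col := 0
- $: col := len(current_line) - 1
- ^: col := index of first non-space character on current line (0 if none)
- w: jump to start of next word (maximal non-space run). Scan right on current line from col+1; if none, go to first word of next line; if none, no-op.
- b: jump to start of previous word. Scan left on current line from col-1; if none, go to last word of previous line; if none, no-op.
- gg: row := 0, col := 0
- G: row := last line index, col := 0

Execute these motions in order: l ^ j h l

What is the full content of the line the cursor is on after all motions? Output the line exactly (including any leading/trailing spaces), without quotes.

After 1 (l): row=0 col=1 char='_'
After 2 (^): row=0 col=2 char='s'
After 3 (j): row=1 col=2 char='c'
After 4 (h): row=1 col=1 char='o'
After 5 (l): row=1 col=2 char='c'

Answer: rock  six  tree  ten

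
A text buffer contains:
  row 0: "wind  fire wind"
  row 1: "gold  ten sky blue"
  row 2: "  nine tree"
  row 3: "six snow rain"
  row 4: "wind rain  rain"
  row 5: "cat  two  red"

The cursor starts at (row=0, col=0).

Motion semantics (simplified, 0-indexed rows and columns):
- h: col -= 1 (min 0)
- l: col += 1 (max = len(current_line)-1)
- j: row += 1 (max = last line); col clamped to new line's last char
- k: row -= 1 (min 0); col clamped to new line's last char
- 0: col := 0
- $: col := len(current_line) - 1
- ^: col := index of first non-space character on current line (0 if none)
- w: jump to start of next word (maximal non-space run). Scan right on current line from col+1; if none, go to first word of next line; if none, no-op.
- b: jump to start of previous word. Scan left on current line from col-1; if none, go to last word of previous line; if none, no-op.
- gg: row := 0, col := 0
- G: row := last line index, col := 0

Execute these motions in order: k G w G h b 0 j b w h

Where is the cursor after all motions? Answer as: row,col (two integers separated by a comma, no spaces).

Answer: 5,0

Derivation:
After 1 (k): row=0 col=0 char='w'
After 2 (G): row=5 col=0 char='c'
After 3 (w): row=5 col=5 char='t'
After 4 (G): row=5 col=0 char='c'
After 5 (h): row=5 col=0 char='c'
After 6 (b): row=4 col=11 char='r'
After 7 (0): row=4 col=0 char='w'
After 8 (j): row=5 col=0 char='c'
After 9 (b): row=4 col=11 char='r'
After 10 (w): row=5 col=0 char='c'
After 11 (h): row=5 col=0 char='c'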